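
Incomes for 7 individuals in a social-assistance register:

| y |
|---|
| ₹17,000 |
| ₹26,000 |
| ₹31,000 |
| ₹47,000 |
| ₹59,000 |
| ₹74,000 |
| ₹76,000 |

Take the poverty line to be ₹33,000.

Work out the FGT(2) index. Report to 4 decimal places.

0.0405

Incomes under z: ₹17,000, ₹26,000, ₹31,000 (q = 3 of N = 7).
Gap ratios (z−y)/z: (33000−17000)/33000 = 0.4848; (33000−26000)/33000 = 0.2121; (33000−31000)/33000 = 0.0606.
Squared: 0.2351; 0.0450; 0.0037.
Sum = 0.283747; P₂ = 0.283747 / 7 = 0.0405.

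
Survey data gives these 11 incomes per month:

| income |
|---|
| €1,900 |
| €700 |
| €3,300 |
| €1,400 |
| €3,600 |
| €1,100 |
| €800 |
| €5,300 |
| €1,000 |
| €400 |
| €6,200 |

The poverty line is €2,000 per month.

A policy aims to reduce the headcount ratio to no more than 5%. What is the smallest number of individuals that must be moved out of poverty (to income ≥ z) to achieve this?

7 of the 11 individuals are poor, so H = 7/11 = 0.636.
A headcount ratio of at most 5% allows at most ⌊0.05 × 11⌋ = 0 poor individuals.
So at least 7 − 0 = 7 must be lifted.

7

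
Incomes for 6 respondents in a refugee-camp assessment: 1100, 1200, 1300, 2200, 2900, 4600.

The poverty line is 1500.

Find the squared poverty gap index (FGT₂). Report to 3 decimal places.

0.021

Poor units: 1100, 1200, 1300 (q = 3 of N = 6).
Relative gaps: (1500−1100)/1500 = 0.2667; (1500−1200)/1500 = 0.2000; (1500−1300)/1500 = 0.1333.
Squared: 0.0711; 0.0400; 0.0178.
Sum = 0.128889; P₂ = 0.128889 / 6 = 0.021.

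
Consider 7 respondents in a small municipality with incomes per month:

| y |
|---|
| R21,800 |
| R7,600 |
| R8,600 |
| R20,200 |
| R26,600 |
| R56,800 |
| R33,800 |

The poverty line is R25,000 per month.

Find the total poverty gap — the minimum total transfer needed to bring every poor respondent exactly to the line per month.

Incomes under z: R7,600, R8,600, R20,200, R21,800 (q = 4 of N = 7).
Individual gaps: 25000−7600 = 17400; 25000−8600 = 16400; 25000−20200 = 4800; 25000−21800 = 3200.
Aggregate gap = R41,800.

R41,800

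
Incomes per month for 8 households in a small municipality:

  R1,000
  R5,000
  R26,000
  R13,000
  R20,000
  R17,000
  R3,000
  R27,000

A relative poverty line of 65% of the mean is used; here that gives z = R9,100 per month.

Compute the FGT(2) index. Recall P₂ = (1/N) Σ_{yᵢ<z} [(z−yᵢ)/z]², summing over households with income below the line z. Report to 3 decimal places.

0.181

Below the line: R1,000, R3,000, R5,000 (q = 3 of N = 8).
Gap ratios (z−y)/z: (9100−1000)/9100 = 0.8901; (9100−3000)/9100 = 0.6703; (9100−5000)/9100 = 0.4505.
Squared: 0.7923; 0.4493; 0.2030.
Sum = 1.444632; P₂ = 1.444632 / 8 = 0.181.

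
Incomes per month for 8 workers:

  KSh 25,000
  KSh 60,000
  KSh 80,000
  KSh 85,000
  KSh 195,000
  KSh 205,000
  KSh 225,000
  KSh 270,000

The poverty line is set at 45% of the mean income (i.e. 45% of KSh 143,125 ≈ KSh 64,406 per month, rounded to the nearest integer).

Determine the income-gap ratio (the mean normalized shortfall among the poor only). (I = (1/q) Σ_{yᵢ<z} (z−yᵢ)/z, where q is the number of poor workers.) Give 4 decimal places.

0.3401

Incomes under z: KSh 25,000, KSh 60,000 (q = 2 of N = 8).
Shortfall ratios (z−y)/z: 0.6118, 0.0684; sum = 0.680247.
The income-gap ratio divides by q (the poor only): 0.680247 / 2 = 0.3401.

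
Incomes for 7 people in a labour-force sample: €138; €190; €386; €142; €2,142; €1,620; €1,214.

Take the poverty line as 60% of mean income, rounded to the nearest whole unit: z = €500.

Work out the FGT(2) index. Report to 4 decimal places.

Poor units: €138, €142, €190, €386 (q = 4 of N = 7).
Gap ratios (z−y)/z: (500−138)/500 = 0.7240; (500−142)/500 = 0.7160; (500−190)/500 = 0.6200; (500−386)/500 = 0.2280.
Squared: 0.5242; 0.5127; 0.3844; 0.0520.
Sum = 1.473216; P₂ = 1.473216 / 7 = 0.2105.

0.2105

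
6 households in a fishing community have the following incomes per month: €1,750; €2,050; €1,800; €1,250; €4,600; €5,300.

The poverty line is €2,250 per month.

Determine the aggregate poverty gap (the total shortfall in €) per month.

€2,150

Below the line: €1,250, €1,750, €1,800, €2,050 (q = 4 of N = 6).
Individual gaps: 2250−1250 = 1000; 2250−1750 = 500; 2250−1800 = 450; 2250−2050 = 200.
Aggregate gap = €2,150.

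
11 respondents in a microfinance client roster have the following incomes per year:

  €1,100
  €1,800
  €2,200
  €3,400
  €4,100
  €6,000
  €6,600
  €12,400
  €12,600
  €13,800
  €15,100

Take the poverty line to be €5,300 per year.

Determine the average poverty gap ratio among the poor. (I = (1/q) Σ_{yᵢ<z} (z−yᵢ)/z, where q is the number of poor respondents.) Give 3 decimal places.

0.525

Poor units: €1,100, €1,800, €2,200, €3,400, €4,100 (q = 5 of N = 11).
Shortfall ratios (z−y)/z: 0.7925, 0.6604, 0.5849, 0.3585, 0.2264; sum = 2.622642.
I averages over the q = 5 poor units only: 2.622642 / 5 = 0.525.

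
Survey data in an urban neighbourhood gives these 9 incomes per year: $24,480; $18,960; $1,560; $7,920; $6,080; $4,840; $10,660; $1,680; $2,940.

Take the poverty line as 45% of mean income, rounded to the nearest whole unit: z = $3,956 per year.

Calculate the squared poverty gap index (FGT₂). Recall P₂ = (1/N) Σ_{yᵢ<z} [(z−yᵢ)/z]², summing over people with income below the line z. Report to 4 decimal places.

0.0849

Incomes under z: $1,560, $1,680, $2,940 (q = 3 of N = 9).
Gap ratios (z−y)/z: (3956−1560)/3956 = 0.6057; (3956−1680)/3956 = 0.5753; (3956−2940)/3956 = 0.2568.
Squared: 0.3668; 0.3310; 0.0660.
Sum = 0.763789; P₂ = 0.763789 / 9 = 0.0849.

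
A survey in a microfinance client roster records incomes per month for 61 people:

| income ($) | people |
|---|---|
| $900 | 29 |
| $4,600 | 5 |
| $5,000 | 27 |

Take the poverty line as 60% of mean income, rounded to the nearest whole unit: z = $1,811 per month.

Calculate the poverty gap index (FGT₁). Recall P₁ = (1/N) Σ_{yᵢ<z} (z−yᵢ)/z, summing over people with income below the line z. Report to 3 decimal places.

Incomes under z: 29×$900 (q = 29 of N = 61).
Gap ratios (z−y)/z: (1811−900)/1811 = 0.5030 (×29).
Sum of shortfalls = 14.588073; P₁ averages over all N: 14.588073 / 61 = 0.239.

0.239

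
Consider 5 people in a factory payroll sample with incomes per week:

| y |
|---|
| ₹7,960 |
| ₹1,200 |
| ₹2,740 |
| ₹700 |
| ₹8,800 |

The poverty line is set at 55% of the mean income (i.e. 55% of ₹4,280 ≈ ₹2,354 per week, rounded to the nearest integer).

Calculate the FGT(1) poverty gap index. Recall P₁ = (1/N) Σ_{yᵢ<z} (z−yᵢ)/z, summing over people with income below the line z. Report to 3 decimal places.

Below z: ₹700, ₹1,200 (q = 2 of N = 5).
Shortfall ratios: (2354−700)/2354 = 0.7026; (2354−1200)/2354 = 0.4902.
Σ = 1.192863. Dividing by the full population N = 5 gives P₁ = 0.239.

0.239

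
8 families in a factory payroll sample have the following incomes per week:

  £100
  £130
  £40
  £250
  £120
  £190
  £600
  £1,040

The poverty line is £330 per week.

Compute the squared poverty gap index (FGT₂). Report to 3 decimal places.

Below the line: £40, £100, £120, £130, £190, £250 (q = 6 of N = 8).
Gap ratios (z−y)/z: (330−40)/330 = 0.8788; (330−100)/330 = 0.6970; (330−120)/330 = 0.6364; (330−130)/330 = 0.6061; (330−190)/330 = 0.4242; (330−250)/330 = 0.2424.
Squared: 0.7723; 0.4858; 0.4050; 0.3673; 0.1800; 0.0588.
Sum = 2.269054; P₂ = 2.269054 / 8 = 0.284.

0.284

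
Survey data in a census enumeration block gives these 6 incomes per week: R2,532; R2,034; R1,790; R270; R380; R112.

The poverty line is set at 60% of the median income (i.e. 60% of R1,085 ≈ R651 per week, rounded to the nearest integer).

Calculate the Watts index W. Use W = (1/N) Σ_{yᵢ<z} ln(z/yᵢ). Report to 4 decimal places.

Poor units: R112, R270, R380 (q = 3 of N = 6).
Log shortfalls: ln(651/112) = 1.7600; ln(651/270) = 0.8801; ln(651/380) = 0.5383.
W = 3.178437 / 6 = 0.5297.

0.5297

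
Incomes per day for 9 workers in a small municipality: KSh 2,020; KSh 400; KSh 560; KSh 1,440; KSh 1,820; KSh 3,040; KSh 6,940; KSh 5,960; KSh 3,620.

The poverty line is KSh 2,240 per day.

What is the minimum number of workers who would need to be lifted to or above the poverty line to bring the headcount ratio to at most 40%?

2

Currently q = 5 of N = 9 are below the line (H = 0.556).
A headcount ratio of at most 40% allows at most ⌊0.40 × 9⌋ = 3 poor workers.
So at least 5 − 3 = 2 must be lifted.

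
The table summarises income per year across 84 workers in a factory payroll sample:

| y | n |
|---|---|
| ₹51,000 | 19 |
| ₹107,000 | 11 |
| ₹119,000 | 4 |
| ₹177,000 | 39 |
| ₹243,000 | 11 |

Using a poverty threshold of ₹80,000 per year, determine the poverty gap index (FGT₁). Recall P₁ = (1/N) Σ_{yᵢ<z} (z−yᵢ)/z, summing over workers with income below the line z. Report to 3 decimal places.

0.082

Below the line: 19×₹51,000 (q = 19 of N = 84).
Shortfall ratios: (80000−51000)/80000 = 0.3625 (×19).
Sum of shortfalls = 6.887500; P₁ averages over all N: 6.887500 / 84 = 0.082.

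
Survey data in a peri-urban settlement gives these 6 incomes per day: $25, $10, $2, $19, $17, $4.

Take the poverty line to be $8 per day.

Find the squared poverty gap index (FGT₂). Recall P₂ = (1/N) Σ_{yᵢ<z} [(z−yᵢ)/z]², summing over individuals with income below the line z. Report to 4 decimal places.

Below the line: $2, $4 (q = 2 of N = 6).
Relative gaps: (8−2)/8 = 0.7500; (8−4)/8 = 0.5000.
Squared: 0.5625; 0.2500.
Sum = 0.812500; P₂ = 0.812500 / 6 = 0.1354.

0.1354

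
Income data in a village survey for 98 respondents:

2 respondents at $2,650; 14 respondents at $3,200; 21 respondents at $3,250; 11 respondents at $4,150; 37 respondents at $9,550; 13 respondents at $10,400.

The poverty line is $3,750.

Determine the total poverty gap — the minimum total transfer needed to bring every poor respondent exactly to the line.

$20,400

Below the line: 2×$2,650, 14×$3,200, 21×$3,250 (q = 37 of N = 98).
Individual gaps: 2×(3750−2650) = 2200; 14×(3750−3200) = 7700; 21×(3750−3250) = 10500.
Aggregate gap = $20,400.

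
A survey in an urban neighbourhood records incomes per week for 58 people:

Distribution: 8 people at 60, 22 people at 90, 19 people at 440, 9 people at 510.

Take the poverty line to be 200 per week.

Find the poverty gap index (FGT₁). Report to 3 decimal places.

0.305

Below the line: 8×60, 22×90 (q = 30 of N = 58).
Gap ratios (z−y)/z: (200−60)/200 = 0.7000 (×8); (200−90)/200 = 0.5500 (×22).
Sum of shortfalls = 17.700000; P₁ averages over all N: 17.700000 / 58 = 0.305.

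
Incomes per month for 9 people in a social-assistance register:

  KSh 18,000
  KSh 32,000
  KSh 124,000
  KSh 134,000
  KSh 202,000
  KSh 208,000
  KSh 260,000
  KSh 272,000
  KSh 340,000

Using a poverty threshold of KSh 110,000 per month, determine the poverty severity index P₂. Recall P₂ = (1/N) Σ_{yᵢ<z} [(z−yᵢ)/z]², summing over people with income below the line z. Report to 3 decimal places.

Below z: KSh 18,000, KSh 32,000 (q = 2 of N = 9).
Normalized shortfalls: (110000−18000)/110000 = 0.8364; (110000−32000)/110000 = 0.7091.
Squared: 0.6995; 0.5028.
Sum = 1.202314; P₂ = 1.202314 / 9 = 0.134.

0.134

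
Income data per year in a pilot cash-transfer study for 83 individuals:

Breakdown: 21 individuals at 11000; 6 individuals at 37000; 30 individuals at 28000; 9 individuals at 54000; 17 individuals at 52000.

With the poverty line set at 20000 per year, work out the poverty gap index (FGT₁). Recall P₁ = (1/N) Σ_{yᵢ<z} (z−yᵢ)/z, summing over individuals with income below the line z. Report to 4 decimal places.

Below the line: 21×11000 (q = 21 of N = 83).
Gap ratios (z−y)/z: (20000−11000)/20000 = 0.4500 (×21).
Sum of shortfalls = 9.450000; P₁ averages over all N: 9.450000 / 83 = 0.1139.

0.1139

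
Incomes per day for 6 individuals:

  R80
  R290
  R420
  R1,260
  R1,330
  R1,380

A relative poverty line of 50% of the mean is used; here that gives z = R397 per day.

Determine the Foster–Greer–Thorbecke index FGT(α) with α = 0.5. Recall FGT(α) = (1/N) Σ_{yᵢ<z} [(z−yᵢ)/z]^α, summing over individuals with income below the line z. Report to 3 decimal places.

0.235

Incomes under z: R80, R290 (q = 2 of N = 6).
Normalized shortfalls: (397−80)/397 = 0.7985; (397−290)/397 = 0.2695.
Raised to α = 0.5: 0.89358; 0.51915.
Sum = 1.412736; FGT(0.5) = 1.412736 / 6 = 0.235.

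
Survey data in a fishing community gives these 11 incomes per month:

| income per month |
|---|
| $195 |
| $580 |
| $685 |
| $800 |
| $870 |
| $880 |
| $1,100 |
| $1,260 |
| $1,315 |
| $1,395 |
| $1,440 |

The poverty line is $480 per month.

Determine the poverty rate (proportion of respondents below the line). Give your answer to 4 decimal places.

0.0909

1 of the 11 respondents have income below $480.
H = 1/11 = 0.0909.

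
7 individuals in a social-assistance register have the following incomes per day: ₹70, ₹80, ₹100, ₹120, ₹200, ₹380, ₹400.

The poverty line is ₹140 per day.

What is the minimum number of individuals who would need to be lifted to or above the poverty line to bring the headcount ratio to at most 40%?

Currently q = 4 of N = 7 are below the line (H = 0.571).
A headcount ratio of at most 40% allows at most ⌊0.40 × 7⌋ = 2 poor individuals.
So at least 4 − 2 = 2 must be lifted.

2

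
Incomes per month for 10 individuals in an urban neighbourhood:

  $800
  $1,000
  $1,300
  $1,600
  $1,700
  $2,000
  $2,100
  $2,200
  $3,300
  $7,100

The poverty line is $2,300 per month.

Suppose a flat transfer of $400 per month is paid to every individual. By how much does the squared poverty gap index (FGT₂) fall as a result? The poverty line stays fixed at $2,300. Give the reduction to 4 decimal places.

Before: below the line — $800, $1,000, $1,300, $1,600, $1,700, $2,000, $2,100, $2,200; squared poverty gap index (FGT₂) = 0.112098.
After the $400 transfer: below the line — $1,200, $1,400, $1,700, $2,000, $2,100; squared poverty gap index (FGT₂) = 0.047448.
Reduction = 0.112098 − 0.047448 = 0.0647.

0.0647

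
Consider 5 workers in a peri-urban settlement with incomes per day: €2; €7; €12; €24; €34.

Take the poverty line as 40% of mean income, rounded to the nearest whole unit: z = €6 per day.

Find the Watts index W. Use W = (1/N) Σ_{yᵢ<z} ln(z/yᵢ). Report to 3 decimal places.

Incomes under z: €2 (q = 1 of N = 5).
ln(z/y) terms: ln(6/2) = 1.0986.
W = 1.098612 / 5 = 0.220.

0.220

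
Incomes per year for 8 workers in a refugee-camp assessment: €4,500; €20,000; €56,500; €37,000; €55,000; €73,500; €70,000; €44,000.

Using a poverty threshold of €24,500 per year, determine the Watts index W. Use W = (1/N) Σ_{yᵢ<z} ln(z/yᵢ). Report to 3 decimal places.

Below the line: €4,500, €20,000 (q = 2 of N = 8).
Log shortfalls: ln(24500/4500) = 1.6946; ln(24500/20000) = 0.2029.
W = 1.897537 / 8 = 0.237.

0.237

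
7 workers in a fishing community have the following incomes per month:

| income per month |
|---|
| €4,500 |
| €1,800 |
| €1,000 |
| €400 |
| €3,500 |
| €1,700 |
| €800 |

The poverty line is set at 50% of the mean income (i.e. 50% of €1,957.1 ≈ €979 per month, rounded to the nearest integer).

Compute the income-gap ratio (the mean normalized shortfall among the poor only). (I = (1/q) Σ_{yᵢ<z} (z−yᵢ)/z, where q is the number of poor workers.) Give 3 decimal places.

Below the line: €400, €800 (q = 2 of N = 7).
Shortfall ratios (z−y)/z: 0.5914, 0.1828; sum = 0.774259.
I averages over the q = 2 poor units only: 0.774259 / 2 = 0.387.

0.387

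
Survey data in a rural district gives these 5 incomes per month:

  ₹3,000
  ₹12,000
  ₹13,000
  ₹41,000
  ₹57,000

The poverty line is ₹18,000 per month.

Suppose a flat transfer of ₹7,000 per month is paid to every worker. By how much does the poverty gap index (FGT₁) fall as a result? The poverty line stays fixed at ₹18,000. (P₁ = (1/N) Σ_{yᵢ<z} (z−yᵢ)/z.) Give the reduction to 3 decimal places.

Before: below the line — ₹3,000, ₹12,000, ₹13,000; poverty gap index (FGT₁) = 0.28889.
After the ₹7,000 transfer: below the line — ₹10,000; poverty gap index (FGT₁) = 0.08889.
Reduction = 0.28889 − 0.08889 = 0.200.

0.200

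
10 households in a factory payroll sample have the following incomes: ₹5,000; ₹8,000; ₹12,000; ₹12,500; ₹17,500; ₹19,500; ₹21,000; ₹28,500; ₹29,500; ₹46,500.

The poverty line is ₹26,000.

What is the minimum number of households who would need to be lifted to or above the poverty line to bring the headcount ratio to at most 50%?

2

7 of the 10 households are poor, so H = 7/10 = 0.700.
A headcount ratio of at most 50% allows at most ⌊0.50 × 10⌋ = 5 poor households.
So at least 7 − 5 = 2 must be lifted.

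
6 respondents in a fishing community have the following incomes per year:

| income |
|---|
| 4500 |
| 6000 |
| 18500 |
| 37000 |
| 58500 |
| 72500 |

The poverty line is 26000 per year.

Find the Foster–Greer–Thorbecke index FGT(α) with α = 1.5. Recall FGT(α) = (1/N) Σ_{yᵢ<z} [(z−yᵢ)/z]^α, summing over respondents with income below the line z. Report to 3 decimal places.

Below z: 4500, 6000, 18500 (q = 3 of N = 6).
Relative gaps: (26000−4500)/26000 = 0.8269; (26000−6000)/26000 = 0.7692; (26000−18500)/26000 = 0.2885.
Raised to α = 1.5: 0.75197; 0.67466; 0.15493.
Sum = 1.581554; FGT(1.5) = 1.581554 / 6 = 0.264.

0.264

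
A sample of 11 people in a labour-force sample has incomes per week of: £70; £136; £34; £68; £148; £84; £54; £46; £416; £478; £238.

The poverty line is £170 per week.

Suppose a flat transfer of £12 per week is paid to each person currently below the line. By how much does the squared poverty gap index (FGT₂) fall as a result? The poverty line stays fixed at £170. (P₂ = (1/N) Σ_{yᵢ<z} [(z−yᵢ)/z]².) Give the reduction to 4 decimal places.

0.0507

Before: below the line — £34, £46, £54, £68, £70, £84, £136, £148; squared poverty gap index (FGT₂) = 0.241485.
After the £12 transfer: below the line — £46, £58, £66, £80, £82, £96, £148, £160; squared poverty gap index (FGT₂) = 0.190752.
Reduction = 0.241485 − 0.190752 = 0.0507.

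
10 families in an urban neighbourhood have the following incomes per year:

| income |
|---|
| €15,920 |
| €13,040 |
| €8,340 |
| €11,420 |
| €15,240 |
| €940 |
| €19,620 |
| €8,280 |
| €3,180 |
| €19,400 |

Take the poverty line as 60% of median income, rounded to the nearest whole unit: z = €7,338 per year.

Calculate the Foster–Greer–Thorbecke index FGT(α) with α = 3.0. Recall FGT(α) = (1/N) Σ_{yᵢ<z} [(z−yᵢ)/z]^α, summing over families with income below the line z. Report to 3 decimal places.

0.084

Poor units: €940, €3,180 (q = 2 of N = 10).
Gap ratios (z−y)/z: (7338−940)/7338 = 0.8719; (7338−3180)/7338 = 0.5666.
Raised to α = 3.0: 0.66283; 0.18194.
Sum = 0.844763; FGT(3.0) = 0.844763 / 10 = 0.084.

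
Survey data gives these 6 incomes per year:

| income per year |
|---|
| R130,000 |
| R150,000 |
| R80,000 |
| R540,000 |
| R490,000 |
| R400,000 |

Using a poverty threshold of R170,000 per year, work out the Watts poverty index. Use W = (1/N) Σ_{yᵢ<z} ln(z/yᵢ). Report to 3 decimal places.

Poor units: R80,000, R130,000, R150,000 (q = 3 of N = 6).
Log shortfalls: ln(170000/80000) = 0.7538; ln(170000/130000) = 0.2683; ln(170000/150000) = 0.1252.
W = 1.147199 / 6 = 0.191.

0.191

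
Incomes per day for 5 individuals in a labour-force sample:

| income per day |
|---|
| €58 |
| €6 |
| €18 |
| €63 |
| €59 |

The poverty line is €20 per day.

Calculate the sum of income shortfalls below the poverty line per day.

Incomes under z: €6, €18 (q = 2 of N = 5).
Individual gaps: 20−6 = 14; 20−18 = 2.
Aggregate gap = €16.

€16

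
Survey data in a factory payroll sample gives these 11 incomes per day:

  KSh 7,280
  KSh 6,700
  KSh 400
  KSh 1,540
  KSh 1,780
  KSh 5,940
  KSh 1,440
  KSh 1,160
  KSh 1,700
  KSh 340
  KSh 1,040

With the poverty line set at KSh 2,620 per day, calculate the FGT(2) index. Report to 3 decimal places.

Below the line: KSh 340, KSh 400, KSh 1,040, KSh 1,160, KSh 1,440, KSh 1,540, KSh 1,700, KSh 1,780 (q = 8 of N = 11).
Gap ratios (z−y)/z: (2620−340)/2620 = 0.8702; (2620−400)/2620 = 0.8473; (2620−1040)/2620 = 0.6031; (2620−1160)/2620 = 0.5573; (2620−1440)/2620 = 0.4504; (2620−1540)/2620 = 0.4122; (2620−1700)/2620 = 0.3511; (2620−1780)/2620 = 0.3206.
Squared: 0.7573; 0.7180; 0.3637; 0.3105; 0.2028; 0.1699; 0.1233; 0.1028.
Sum = 2.748325; P₂ = 2.748325 / 11 = 0.250.

0.250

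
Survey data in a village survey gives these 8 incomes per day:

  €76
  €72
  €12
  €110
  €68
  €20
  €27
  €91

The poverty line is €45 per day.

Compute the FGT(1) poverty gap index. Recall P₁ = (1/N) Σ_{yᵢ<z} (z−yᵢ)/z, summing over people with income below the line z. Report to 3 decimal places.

0.211

Incomes under z: €12, €20, €27 (q = 3 of N = 8).
Relative gaps: (45−12)/45 = 0.7333; (45−20)/45 = 0.5556; (45−27)/45 = 0.4000.
Σ = 1.688889. Dividing by the full population N = 8 gives P₁ = 0.211.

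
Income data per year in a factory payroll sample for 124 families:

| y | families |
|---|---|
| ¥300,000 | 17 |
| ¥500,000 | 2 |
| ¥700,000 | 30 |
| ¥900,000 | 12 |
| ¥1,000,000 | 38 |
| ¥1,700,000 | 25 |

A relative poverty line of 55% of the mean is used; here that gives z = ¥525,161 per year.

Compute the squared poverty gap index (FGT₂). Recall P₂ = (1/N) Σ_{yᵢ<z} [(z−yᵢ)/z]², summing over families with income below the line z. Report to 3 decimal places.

Poor units: 17×¥300,000, 2×¥500,000 (q = 19 of N = 124).
Gap ratios (z−y)/z: (525161−300000)/525161 = 0.4287 (×17); (525161−500000)/525161 = 0.0479 (×2).
Squared: 0.1838 (×17); 0.0023 (×2).
Sum = 3.129593; P₂ = 3.129593 / 124 = 0.025.

0.025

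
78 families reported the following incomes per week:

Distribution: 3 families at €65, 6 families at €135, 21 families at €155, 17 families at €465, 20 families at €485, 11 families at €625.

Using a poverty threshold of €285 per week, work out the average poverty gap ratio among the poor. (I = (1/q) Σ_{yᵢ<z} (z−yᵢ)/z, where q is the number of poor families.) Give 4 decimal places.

0.5018

Below z: 3×€65, 6×€135, 21×€155 (q = 30 of N = 78).
Relative gaps: 0.7719 (×3), 0.5263 (×6), 0.4561 (×21); sum = 15.052632.
I averages over the q = 30 poor units only: 15.052632 / 30 = 0.5018.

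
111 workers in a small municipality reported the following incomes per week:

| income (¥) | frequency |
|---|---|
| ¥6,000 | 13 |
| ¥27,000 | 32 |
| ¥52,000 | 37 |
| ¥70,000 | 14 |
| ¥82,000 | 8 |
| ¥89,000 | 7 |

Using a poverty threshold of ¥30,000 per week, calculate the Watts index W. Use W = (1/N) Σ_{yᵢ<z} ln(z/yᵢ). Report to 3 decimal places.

0.219

Below the line: 13×¥6,000, 32×¥27,000 (q = 45 of N = 111).
ln(z/y) terms: ln(30000/6000) = 1.6094 (×13); ln(30000/27000) = 0.1054 (×32).
W = 24.294229 / 111 = 0.219.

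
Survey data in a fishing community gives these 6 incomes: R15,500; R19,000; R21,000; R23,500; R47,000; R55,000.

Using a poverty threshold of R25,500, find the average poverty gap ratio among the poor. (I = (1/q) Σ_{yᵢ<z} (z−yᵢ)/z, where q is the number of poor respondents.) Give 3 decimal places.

0.225

Below the line: R15,500, R19,000, R21,000, R23,500 (q = 4 of N = 6).
Shortfall ratios (z−y)/z: 0.3922, 0.2549, 0.1765, 0.0784; sum = 0.901961.
The income-gap ratio divides by q (the poor only): 0.901961 / 4 = 0.225.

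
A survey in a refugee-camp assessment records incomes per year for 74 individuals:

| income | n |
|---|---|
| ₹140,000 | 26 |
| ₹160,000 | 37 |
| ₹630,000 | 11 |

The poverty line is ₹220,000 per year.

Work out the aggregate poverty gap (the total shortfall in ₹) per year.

₹4,300,000

Incomes under z: 26×₹140,000, 37×₹160,000 (q = 63 of N = 74).
Individual gaps: 26×(220000−140000) = 2080000; 37×(220000−160000) = 2220000.
Aggregate gap = ₹4,300,000.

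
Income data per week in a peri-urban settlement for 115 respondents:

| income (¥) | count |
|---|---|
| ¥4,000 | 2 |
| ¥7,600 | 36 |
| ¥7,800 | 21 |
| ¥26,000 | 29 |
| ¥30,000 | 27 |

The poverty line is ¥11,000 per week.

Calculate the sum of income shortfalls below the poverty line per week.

¥203,600

Poor units: 2×¥4,000, 36×¥7,600, 21×¥7,800 (q = 59 of N = 115).
Individual gaps: 2×(11000−4000) = 14000; 36×(11000−7600) = 122400; 21×(11000−7800) = 67200.
Aggregate gap = ¥203,600.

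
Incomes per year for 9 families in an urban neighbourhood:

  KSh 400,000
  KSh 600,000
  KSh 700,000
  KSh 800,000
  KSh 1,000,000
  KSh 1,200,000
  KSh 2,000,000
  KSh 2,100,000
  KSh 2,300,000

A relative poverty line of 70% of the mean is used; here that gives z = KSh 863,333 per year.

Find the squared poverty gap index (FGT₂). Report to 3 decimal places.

0.047

Poor units: KSh 400,000, KSh 600,000, KSh 700,000, KSh 800,000 (q = 4 of N = 9).
Relative gaps: (863333−400000)/863333 = 0.5367; (863333−600000)/863333 = 0.3050; (863333−700000)/863333 = 0.1892; (863333−800000)/863333 = 0.0734.
Squared: 0.2880; 0.0930; 0.0358; 0.0054.
Sum = 0.422235; P₂ = 0.422235 / 9 = 0.047.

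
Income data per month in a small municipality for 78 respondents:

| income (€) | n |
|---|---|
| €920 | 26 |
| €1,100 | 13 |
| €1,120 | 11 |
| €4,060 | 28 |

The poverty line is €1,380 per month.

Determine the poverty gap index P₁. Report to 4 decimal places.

0.1715

Poor units: 26×€920, 13×€1,100, 11×€1,120 (q = 50 of N = 78).
Shortfall ratios: (1380−920)/1380 = 0.3333 (×26); (1380−1100)/1380 = 0.2029 (×13); (1380−1120)/1380 = 0.1884 (×11).
Σ = 13.376812. Dividing by the full population N = 78 gives P₁ = 0.1715.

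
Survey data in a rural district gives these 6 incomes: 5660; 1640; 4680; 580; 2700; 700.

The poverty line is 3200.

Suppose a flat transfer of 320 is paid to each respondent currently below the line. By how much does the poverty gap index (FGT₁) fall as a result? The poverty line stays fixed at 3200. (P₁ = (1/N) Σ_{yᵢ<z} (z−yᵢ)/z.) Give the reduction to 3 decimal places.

0.067

Before: below the line — 580, 700, 1640, 2700; poverty gap index (FGT₁) = 0.37396.
After the 320 transfer: below the line — 900, 1020, 1960, 3020; poverty gap index (FGT₁) = 0.30729.
Reduction = 0.37396 − 0.30729 = 0.067.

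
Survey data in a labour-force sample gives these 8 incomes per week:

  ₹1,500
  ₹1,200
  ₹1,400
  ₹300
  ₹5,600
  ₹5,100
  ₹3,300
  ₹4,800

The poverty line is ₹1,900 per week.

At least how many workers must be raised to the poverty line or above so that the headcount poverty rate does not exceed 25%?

Currently q = 4 of N = 8 are below the line (H = 0.500).
A headcount ratio of at most 25% allows at most ⌊0.25 × 8⌋ = 2 poor workers.
So at least 4 − 2 = 2 must be lifted.

2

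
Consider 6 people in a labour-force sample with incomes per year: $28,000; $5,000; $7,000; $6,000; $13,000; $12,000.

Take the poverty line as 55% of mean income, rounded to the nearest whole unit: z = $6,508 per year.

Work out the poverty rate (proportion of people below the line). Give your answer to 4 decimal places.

2 of the 6 people have income below $6,508.
H = 2/6 = 0.3333.

0.3333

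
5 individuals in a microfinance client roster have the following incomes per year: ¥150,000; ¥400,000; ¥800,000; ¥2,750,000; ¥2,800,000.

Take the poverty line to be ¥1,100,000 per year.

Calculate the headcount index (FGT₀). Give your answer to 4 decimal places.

3 of the 5 individuals have income below ¥1,100,000.
H = 3/5 = 0.6000.

0.6000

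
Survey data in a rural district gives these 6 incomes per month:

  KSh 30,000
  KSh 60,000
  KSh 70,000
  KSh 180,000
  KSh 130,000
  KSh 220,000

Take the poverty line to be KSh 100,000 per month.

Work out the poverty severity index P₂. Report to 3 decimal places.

Poor units: KSh 30,000, KSh 60,000, KSh 70,000 (q = 3 of N = 6).
Normalized shortfalls: (100000−30000)/100000 = 0.7000; (100000−60000)/100000 = 0.4000; (100000−70000)/100000 = 0.3000.
Squared: 0.4900; 0.1600; 0.0900.
Sum = 0.740000; P₂ = 0.740000 / 6 = 0.123.

0.123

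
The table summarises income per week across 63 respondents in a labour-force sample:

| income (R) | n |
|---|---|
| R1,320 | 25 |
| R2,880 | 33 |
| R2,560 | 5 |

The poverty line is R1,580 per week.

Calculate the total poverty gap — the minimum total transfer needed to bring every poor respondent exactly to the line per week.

R6,500

Below the line: 25×R1,320 (q = 25 of N = 63).
Individual gaps: 25×(1580−1320) = 6500.
Aggregate gap = R6,500.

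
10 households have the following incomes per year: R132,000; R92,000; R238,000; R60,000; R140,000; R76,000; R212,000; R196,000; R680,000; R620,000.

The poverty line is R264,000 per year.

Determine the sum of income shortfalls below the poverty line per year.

R966,000

Below the line: R60,000, R76,000, R92,000, R132,000, R140,000, R196,000, R212,000, R238,000 (q = 8 of N = 10).
Individual gaps: 264000−60000 = 204000; 264000−76000 = 188000; 264000−92000 = 172000; 264000−132000 = 132000; 264000−140000 = 124000; 264000−196000 = 68000; 264000−212000 = 52000; 264000−238000 = 26000.
Aggregate gap = R966,000.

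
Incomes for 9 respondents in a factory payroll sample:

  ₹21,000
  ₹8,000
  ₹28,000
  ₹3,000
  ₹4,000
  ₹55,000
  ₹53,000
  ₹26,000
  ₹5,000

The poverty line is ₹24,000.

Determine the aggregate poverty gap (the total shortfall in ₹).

₹79,000

Below the line: ₹3,000, ₹4,000, ₹5,000, ₹8,000, ₹21,000 (q = 5 of N = 9).
Individual gaps: 24000−3000 = 21000; 24000−4000 = 20000; 24000−5000 = 19000; 24000−8000 = 16000; 24000−21000 = 3000.
Aggregate gap = ₹79,000.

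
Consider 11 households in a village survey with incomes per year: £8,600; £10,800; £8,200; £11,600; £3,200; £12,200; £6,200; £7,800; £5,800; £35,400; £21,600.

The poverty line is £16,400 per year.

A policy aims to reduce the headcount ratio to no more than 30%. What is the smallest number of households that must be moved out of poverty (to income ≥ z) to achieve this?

Currently q = 9 of N = 11 are below the line (H = 0.818).
A headcount ratio of at most 30% allows at most ⌊0.30 × 11⌋ = 3 poor households.
So at least 9 − 3 = 6 must be lifted.

6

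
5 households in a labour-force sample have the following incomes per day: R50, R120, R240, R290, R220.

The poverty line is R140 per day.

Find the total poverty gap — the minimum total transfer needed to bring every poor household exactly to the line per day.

R110

Below z: R50, R120 (q = 2 of N = 5).
Individual gaps: 140−50 = 90; 140−120 = 20.
Aggregate gap = R110.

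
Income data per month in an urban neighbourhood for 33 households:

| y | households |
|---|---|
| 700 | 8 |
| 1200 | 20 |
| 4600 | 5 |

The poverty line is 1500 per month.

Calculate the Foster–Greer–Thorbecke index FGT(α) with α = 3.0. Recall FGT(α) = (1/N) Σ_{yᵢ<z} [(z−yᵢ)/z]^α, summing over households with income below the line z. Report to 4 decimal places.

0.0416

Below the line: 8×700, 20×1200 (q = 28 of N = 33).
Shortfall ratios: (1500−700)/1500 = 0.5333 (×8); (1500−1200)/1500 = 0.2000 (×20).
Raised to α = 3.0: 0.15170 (×8); 0.00800 (×20).
Sum = 1.373630; FGT(3.0) = 1.373630 / 33 = 0.0416.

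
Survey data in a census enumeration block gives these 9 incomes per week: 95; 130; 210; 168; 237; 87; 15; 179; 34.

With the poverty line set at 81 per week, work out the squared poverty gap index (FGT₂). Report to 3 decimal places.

Below the line: 15, 34 (q = 2 of N = 9).
Normalized shortfalls: (81−15)/81 = 0.8148; (81−34)/81 = 0.5802.
Squared: 0.6639; 0.3367.
Sum = 1.000610; P₂ = 1.000610 / 9 = 0.111.

0.111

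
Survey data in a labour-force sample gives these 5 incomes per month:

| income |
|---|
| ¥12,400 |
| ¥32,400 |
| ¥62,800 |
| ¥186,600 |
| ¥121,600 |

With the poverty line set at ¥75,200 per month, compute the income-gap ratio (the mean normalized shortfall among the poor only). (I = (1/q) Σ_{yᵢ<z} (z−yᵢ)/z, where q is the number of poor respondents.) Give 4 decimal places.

0.5230

Poor units: ¥12,400, ¥32,400, ¥62,800 (q = 3 of N = 5).
Relative gaps: 0.8351, 0.5691, 0.1649; sum = 1.569149.
The income-gap ratio divides by q (the poor only): 1.569149 / 3 = 0.5230.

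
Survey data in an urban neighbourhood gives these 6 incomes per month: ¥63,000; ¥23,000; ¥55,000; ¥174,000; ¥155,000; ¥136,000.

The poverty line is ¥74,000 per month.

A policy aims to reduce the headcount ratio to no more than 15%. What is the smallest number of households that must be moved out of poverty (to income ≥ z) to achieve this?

Currently q = 3 of N = 6 are below the line (H = 0.500).
A headcount ratio of at most 15% allows at most ⌊0.15 × 6⌋ = 0 poor households.
So at least 3 − 0 = 3 must be lifted.

3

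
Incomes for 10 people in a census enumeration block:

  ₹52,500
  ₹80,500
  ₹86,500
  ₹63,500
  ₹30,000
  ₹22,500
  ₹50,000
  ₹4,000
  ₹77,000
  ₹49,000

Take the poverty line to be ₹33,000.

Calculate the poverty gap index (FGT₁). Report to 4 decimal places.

Poor units: ₹4,000, ₹22,500, ₹30,000 (q = 3 of N = 10).
Normalized shortfalls: (33000−4000)/33000 = 0.8788; (33000−22500)/33000 = 0.3182; (33000−30000)/33000 = 0.0909.
Sum of shortfalls = 1.287879; P₁ averages over all N: 1.287879 / 10 = 0.1288.

0.1288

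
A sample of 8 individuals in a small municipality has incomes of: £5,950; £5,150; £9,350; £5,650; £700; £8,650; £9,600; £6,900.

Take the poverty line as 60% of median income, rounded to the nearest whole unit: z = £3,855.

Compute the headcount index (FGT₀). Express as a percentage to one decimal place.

1 of the 8 individuals have income below £3,855.
H = 1/8 = 12.5%.

12.5%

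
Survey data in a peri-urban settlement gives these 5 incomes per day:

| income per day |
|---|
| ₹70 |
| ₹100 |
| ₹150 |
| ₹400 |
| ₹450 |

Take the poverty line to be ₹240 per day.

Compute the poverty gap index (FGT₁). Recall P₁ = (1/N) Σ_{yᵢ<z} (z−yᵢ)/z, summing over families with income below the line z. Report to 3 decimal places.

0.333

Incomes under z: ₹70, ₹100, ₹150 (q = 3 of N = 5).
Gap ratios (z−y)/z: (240−70)/240 = 0.7083; (240−100)/240 = 0.5833; (240−150)/240 = 0.3750.
Sum of shortfalls = 1.666667; P₁ averages over all N: 1.666667 / 5 = 0.333.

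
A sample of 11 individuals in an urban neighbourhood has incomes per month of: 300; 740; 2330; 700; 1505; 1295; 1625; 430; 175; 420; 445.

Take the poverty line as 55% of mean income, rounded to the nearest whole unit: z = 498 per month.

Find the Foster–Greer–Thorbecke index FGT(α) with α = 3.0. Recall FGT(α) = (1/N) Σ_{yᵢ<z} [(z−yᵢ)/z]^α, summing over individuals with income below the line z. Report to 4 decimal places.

0.0312

Below z: 175, 300, 420, 430, 445 (q = 5 of N = 11).
Gap ratios (z−y)/z: (498−175)/498 = 0.6486; (498−300)/498 = 0.3976; (498−420)/498 = 0.1566; (498−430)/498 = 0.1365; (498−445)/498 = 0.1064.
Raised to α = 3.0: 0.27285; 0.06285; 0.00384; 0.00255; 0.00121.
Sum = 0.343291; FGT(3.0) = 0.343291 / 11 = 0.0312.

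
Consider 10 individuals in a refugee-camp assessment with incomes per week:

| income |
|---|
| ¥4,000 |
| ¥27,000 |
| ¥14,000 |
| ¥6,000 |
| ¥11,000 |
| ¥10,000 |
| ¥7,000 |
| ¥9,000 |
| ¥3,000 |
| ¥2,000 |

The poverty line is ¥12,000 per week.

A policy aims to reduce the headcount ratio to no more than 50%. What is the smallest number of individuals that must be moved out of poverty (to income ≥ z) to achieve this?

Currently q = 8 of N = 10 are below the line (H = 0.800).
A headcount ratio of at most 50% allows at most ⌊0.50 × 10⌋ = 5 poor individuals.
So at least 8 − 5 = 3 must be lifted.

3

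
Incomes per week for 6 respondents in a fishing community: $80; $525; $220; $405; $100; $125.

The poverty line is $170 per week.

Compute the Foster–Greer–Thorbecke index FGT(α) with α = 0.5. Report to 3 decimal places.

0.314

Below the line: $80, $100, $125 (q = 3 of N = 6).
Shortfall ratios: (170−80)/170 = 0.5294; (170−100)/170 = 0.4118; (170−125)/170 = 0.2647.
Raised to α = 0.5: 0.72761; 0.64169; 0.51450.
Sum = 1.883792; FGT(0.5) = 1.883792 / 6 = 0.314.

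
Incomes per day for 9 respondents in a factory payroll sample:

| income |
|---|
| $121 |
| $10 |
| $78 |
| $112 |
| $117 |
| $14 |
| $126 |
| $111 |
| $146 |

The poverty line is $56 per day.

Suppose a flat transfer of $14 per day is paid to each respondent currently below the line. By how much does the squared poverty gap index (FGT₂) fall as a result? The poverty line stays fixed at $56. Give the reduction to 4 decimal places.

0.0734

Before: below the line — $10, $14; squared poverty gap index (FGT₂) = 0.137472.
After the $14 transfer: below the line — $24, $28; squared poverty gap index (FGT₂) = 0.064059.
Reduction = 0.137472 − 0.064059 = 0.0734.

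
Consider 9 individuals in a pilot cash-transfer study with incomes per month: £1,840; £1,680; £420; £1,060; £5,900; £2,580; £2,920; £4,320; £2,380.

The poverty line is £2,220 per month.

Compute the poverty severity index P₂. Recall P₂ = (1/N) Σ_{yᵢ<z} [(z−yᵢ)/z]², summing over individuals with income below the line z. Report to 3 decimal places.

Incomes under z: £420, £1,060, £1,680, £1,840 (q = 4 of N = 9).
Normalized shortfalls: (2220−420)/2220 = 0.8108; (2220−1060)/2220 = 0.5225; (2220−1680)/2220 = 0.2432; (2220−1840)/2220 = 0.1712.
Squared: 0.6574; 0.2730; 0.0592; 0.0293.
Sum = 1.018911; P₂ = 1.018911 / 9 = 0.113.

0.113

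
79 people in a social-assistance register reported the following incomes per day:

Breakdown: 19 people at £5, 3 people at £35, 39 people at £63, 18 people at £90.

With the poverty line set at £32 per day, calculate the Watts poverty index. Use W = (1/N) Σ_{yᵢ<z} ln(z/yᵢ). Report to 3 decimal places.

0.446

Poor units: 19×£5 (q = 19 of N = 79).
Log gaps: ln(32/5) = 1.8563 (×19).
W = 35.269662 / 79 = 0.446.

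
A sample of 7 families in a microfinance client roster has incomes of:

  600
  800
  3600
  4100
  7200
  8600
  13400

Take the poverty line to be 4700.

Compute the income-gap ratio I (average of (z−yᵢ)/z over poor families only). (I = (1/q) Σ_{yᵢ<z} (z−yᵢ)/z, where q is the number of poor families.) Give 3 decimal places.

Below z: 600, 800, 3600, 4100 (q = 4 of N = 7).
Relative gaps: 0.8723, 0.8298, 0.2340, 0.1277; sum = 2.063830.
The income-gap ratio divides by q (the poor only): 2.063830 / 4 = 0.516.

0.516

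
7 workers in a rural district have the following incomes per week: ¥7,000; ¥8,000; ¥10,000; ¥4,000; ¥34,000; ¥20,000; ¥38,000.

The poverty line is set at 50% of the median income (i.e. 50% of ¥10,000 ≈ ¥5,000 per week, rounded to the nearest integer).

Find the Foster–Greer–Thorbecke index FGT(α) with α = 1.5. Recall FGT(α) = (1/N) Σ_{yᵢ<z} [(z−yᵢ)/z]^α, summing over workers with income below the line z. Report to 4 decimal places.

0.0128

Below the line: ¥4,000 (q = 1 of N = 7).
Shortfall ratios: (5000−4000)/5000 = 0.2000.
Raised to α = 1.5: 0.08944.
Sum = 0.089443; FGT(1.5) = 0.089443 / 7 = 0.0128.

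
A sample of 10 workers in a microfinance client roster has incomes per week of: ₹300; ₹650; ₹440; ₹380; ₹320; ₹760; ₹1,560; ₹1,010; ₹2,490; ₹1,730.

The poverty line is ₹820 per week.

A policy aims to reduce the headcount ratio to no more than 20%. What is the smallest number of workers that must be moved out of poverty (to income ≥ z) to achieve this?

6 of the 10 workers are poor, so H = 6/10 = 0.600.
A headcount ratio of at most 20% allows at most ⌊0.20 × 10⌋ = 2 poor workers.
So at least 6 − 2 = 4 must be lifted.

4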